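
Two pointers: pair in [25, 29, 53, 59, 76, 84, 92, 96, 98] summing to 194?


lo=0(25)+hi=8(98)=123
lo=1(29)+hi=8(98)=127
lo=2(53)+hi=8(98)=151
lo=3(59)+hi=8(98)=157
lo=4(76)+hi=8(98)=174
lo=5(84)+hi=8(98)=182
lo=6(92)+hi=8(98)=190
lo=7(96)+hi=8(98)=194

Yes: 96+98=194


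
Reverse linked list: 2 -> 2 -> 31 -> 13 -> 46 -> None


Step 1: curr=2, set curr.next=prev(None) | reversed so far: 2
Step 2: curr=2, set curr.next=prev(2) | reversed so far: 2 -> 2
Step 3: curr=31, set curr.next=prev(2) | reversed so far: 31 -> 2 -> 2
Step 4: curr=13, set curr.next=prev(31) | reversed so far: 13 -> 31 -> 2 -> 2
Step 5: curr=46, set curr.next=prev(13) | reversed so far: 46 -> 13 -> 31 -> 2 -> 2

46 -> 13 -> 31 -> 2 -> 2 -> None


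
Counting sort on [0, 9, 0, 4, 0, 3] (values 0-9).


Input: [0, 9, 0, 4, 0, 3]
Counts: [3, 0, 0, 1, 1, 0, 0, 0, 0, 1]

Sorted: [0, 0, 0, 3, 4, 9]


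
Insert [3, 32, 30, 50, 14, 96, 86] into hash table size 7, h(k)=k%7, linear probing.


Insert 3: h=3 -> slot 3
Insert 32: h=4 -> slot 4
Insert 30: h=2 -> slot 2
Insert 50: h=1 -> slot 1
Insert 14: h=0 -> slot 0
Insert 96: h=5 -> slot 5
Insert 86: h=2, 4 probes -> slot 6

Table: [14, 50, 30, 3, 32, 96, 86]


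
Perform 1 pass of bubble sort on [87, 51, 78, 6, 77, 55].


Initial: [87, 51, 78, 6, 77, 55]
Pass 1: [51, 78, 6, 77, 55, 87] (5 swaps)

After 1 pass: [51, 78, 6, 77, 55, 87]


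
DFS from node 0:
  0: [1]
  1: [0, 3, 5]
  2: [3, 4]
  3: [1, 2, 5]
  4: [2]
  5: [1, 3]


Visit 0, push [1]
Visit 1, push [5, 3]
Visit 3, push [5, 2]
Visit 2, push [4]
Visit 4, push []
Visit 5, push []

DFS order: [0, 1, 3, 2, 4, 5]


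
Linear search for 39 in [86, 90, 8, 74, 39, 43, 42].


i=0: 86!=39
i=1: 90!=39
i=2: 8!=39
i=3: 74!=39
i=4: 39==39 found!

Found at 4, 5 comps


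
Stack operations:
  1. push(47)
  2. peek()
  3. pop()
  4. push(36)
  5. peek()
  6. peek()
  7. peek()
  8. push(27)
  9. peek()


push(47) -> [47]
peek()->47
pop()->47, []
push(36) -> [36]
peek()->36
peek()->36
peek()->36
push(27) -> [36, 27]
peek()->27

Final stack: [36, 27]


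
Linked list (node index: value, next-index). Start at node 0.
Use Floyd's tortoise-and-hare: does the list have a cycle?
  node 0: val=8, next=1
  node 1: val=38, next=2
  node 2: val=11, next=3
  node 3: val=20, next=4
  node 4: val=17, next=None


Floyd's tortoise (slow, +1) and hare (fast, +2):
  init: slow=0, fast=0
  step 1: slow=1, fast=2
  step 2: slow=2, fast=4
  step 3: fast -> None, no cycle

Cycle: no


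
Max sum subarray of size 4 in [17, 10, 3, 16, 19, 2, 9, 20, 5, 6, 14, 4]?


[0:4]: 46
[1:5]: 48
[2:6]: 40
[3:7]: 46
[4:8]: 50
[5:9]: 36
[6:10]: 40
[7:11]: 45
[8:12]: 29

Max: 50 at [4:8]


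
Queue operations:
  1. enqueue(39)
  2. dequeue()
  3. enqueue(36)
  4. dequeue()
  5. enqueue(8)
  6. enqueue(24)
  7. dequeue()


enqueue(39) -> [39]
dequeue()->39, []
enqueue(36) -> [36]
dequeue()->36, []
enqueue(8) -> [8]
enqueue(24) -> [8, 24]
dequeue()->8, [24]

Final queue: [24]


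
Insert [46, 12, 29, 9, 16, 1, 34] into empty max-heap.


Insert 46: [46]
Insert 12: [46, 12]
Insert 29: [46, 12, 29]
Insert 9: [46, 12, 29, 9]
Insert 16: [46, 16, 29, 9, 12]
Insert 1: [46, 16, 29, 9, 12, 1]
Insert 34: [46, 16, 34, 9, 12, 1, 29]

Final heap: [46, 16, 34, 9, 12, 1, 29]


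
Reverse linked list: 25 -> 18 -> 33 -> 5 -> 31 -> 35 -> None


Step 1: curr=25, set curr.next=prev(None) | reversed so far: 25
Step 2: curr=18, set curr.next=prev(25) | reversed so far: 18 -> 25
Step 3: curr=33, set curr.next=prev(18) | reversed so far: 33 -> 18 -> 25
Step 4: curr=5, set curr.next=prev(33) | reversed so far: 5 -> 33 -> 18 -> 25
Step 5: curr=31, set curr.next=prev(5) | reversed so far: 31 -> 5 -> 33 -> 18 -> 25
Step 6: curr=35, set curr.next=prev(31) | reversed so far: 35 -> 31 -> 5 -> 33 -> 18 -> 25

35 -> 31 -> 5 -> 33 -> 18 -> 25 -> None


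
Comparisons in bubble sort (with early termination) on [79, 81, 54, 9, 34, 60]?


Algorithm: bubble sort (with early termination)
Input: [79, 81, 54, 9, 34, 60]
Sorted: [9, 34, 54, 60, 79, 81]

14


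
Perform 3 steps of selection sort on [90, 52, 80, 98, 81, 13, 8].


Initial: [90, 52, 80, 98, 81, 13, 8]
Step 1: min=8 at 6
  Swap: [8, 52, 80, 98, 81, 13, 90]
Step 2: min=13 at 5
  Swap: [8, 13, 80, 98, 81, 52, 90]
Step 3: min=52 at 5
  Swap: [8, 13, 52, 98, 81, 80, 90]

After 3 steps: [8, 13, 52, 98, 81, 80, 90]


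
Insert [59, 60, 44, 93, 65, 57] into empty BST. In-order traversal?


Insert 59: root
Insert 60: R from 59
Insert 44: L from 59
Insert 93: R from 59 -> R from 60
Insert 65: R from 59 -> R from 60 -> L from 93
Insert 57: L from 59 -> R from 44

In-order: [44, 57, 59, 60, 65, 93]


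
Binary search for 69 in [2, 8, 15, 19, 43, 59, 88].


Step 1: lo=0, hi=6, mid=3, val=19
Step 2: lo=4, hi=6, mid=5, val=59
Step 3: lo=6, hi=6, mid=6, val=88

Not found


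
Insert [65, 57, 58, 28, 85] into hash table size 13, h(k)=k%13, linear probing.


Insert 65: h=0 -> slot 0
Insert 57: h=5 -> slot 5
Insert 58: h=6 -> slot 6
Insert 28: h=2 -> slot 2
Insert 85: h=7 -> slot 7

Table: [65, None, 28, None, None, 57, 58, 85, None, None, None, None, None]


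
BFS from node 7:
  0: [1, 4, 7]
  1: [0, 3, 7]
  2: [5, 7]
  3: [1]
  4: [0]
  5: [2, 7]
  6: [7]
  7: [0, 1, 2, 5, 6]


Visit 7, enqueue [0, 1, 2, 5, 6]
Visit 0, enqueue [4]
Visit 1, enqueue [3]
Visit 2, enqueue []
Visit 5, enqueue []
Visit 6, enqueue []
Visit 4, enqueue []
Visit 3, enqueue []

BFS order: [7, 0, 1, 2, 5, 6, 4, 3]


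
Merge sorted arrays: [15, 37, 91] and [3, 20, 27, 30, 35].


Take 3 from B
Take 15 from A
Take 20 from B
Take 27 from B
Take 30 from B
Take 35 from B

Merged: [3, 15, 20, 27, 30, 35, 37, 91]


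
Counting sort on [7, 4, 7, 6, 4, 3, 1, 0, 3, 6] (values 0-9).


Input: [7, 4, 7, 6, 4, 3, 1, 0, 3, 6]
Counts: [1, 1, 0, 2, 2, 0, 2, 2, 0, 0]

Sorted: [0, 1, 3, 3, 4, 4, 6, 6, 7, 7]


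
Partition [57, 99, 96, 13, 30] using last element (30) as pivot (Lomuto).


Pivot: 30
  13 <= 30: swap -> [13, 99, 96, 57, 30]
Place pivot at 1: [13, 30, 96, 57, 99]

Partitioned: [13, 30, 96, 57, 99]


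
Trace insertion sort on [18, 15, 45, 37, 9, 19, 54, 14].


Initial: [18, 15, 45, 37, 9, 19, 54, 14]
Insert 15: [15, 18, 45, 37, 9, 19, 54, 14]
Insert 45: [15, 18, 45, 37, 9, 19, 54, 14]
Insert 37: [15, 18, 37, 45, 9, 19, 54, 14]
Insert 9: [9, 15, 18, 37, 45, 19, 54, 14]
Insert 19: [9, 15, 18, 19, 37, 45, 54, 14]
Insert 54: [9, 15, 18, 19, 37, 45, 54, 14]
Insert 14: [9, 14, 15, 18, 19, 37, 45, 54]

Sorted: [9, 14, 15, 18, 19, 37, 45, 54]


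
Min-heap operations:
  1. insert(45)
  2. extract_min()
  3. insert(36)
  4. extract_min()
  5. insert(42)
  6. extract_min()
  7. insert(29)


insert(45) -> [45]
extract_min()->45, []
insert(36) -> [36]
extract_min()->36, []
insert(42) -> [42]
extract_min()->42, []
insert(29) -> [29]

Final heap: [29]


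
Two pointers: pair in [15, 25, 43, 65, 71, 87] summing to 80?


lo=0(15)+hi=5(87)=102
lo=0(15)+hi=4(71)=86
lo=0(15)+hi=3(65)=80

Yes: 15+65=80


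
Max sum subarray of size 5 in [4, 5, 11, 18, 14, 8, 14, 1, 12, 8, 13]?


[0:5]: 52
[1:6]: 56
[2:7]: 65
[3:8]: 55
[4:9]: 49
[5:10]: 43
[6:11]: 48

Max: 65 at [2:7]


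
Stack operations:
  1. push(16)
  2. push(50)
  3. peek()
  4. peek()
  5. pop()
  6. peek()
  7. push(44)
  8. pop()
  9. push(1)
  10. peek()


push(16) -> [16]
push(50) -> [16, 50]
peek()->50
peek()->50
pop()->50, [16]
peek()->16
push(44) -> [16, 44]
pop()->44, [16]
push(1) -> [16, 1]
peek()->1

Final stack: [16, 1]


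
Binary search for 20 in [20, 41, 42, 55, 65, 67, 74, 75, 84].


Step 1: lo=0, hi=8, mid=4, val=65
Step 2: lo=0, hi=3, mid=1, val=41
Step 3: lo=0, hi=0, mid=0, val=20

Found at index 0


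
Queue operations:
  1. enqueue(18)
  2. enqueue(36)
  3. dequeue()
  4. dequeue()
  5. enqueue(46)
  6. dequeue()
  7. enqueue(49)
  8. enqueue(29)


enqueue(18) -> [18]
enqueue(36) -> [18, 36]
dequeue()->18, [36]
dequeue()->36, []
enqueue(46) -> [46]
dequeue()->46, []
enqueue(49) -> [49]
enqueue(29) -> [49, 29]

Final queue: [49, 29]


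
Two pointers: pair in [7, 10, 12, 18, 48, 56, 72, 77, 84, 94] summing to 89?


lo=0(7)+hi=9(94)=101
lo=0(7)+hi=8(84)=91
lo=0(7)+hi=7(77)=84
lo=1(10)+hi=7(77)=87
lo=2(12)+hi=7(77)=89

Yes: 12+77=89


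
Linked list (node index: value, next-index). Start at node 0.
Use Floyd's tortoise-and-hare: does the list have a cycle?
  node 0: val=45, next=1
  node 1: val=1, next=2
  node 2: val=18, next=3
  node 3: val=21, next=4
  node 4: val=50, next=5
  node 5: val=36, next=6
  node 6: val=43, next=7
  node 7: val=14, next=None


Floyd's tortoise (slow, +1) and hare (fast, +2):
  init: slow=0, fast=0
  step 1: slow=1, fast=2
  step 2: slow=2, fast=4
  step 3: slow=3, fast=6
  step 4: fast 6->7->None, no cycle

Cycle: no


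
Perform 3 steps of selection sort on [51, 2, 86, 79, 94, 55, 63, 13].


Initial: [51, 2, 86, 79, 94, 55, 63, 13]
Step 1: min=2 at 1
  Swap: [2, 51, 86, 79, 94, 55, 63, 13]
Step 2: min=13 at 7
  Swap: [2, 13, 86, 79, 94, 55, 63, 51]
Step 3: min=51 at 7
  Swap: [2, 13, 51, 79, 94, 55, 63, 86]

After 3 steps: [2, 13, 51, 79, 94, 55, 63, 86]


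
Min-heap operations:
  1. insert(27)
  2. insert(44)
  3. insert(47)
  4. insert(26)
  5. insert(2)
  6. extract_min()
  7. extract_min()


insert(27) -> [27]
insert(44) -> [27, 44]
insert(47) -> [27, 44, 47]
insert(26) -> [26, 27, 47, 44]
insert(2) -> [2, 26, 47, 44, 27]
extract_min()->2, [26, 27, 47, 44]
extract_min()->26, [27, 44, 47]

Final heap: [27, 44, 47]


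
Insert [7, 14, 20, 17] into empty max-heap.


Insert 7: [7]
Insert 14: [14, 7]
Insert 20: [20, 7, 14]
Insert 17: [20, 17, 14, 7]

Final heap: [20, 17, 14, 7]


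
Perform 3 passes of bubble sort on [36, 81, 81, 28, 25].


Initial: [36, 81, 81, 28, 25]
Pass 1: [36, 81, 28, 25, 81] (2 swaps)
Pass 2: [36, 28, 25, 81, 81] (2 swaps)
Pass 3: [28, 25, 36, 81, 81] (2 swaps)

After 3 passes: [28, 25, 36, 81, 81]


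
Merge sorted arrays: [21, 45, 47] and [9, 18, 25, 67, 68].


Take 9 from B
Take 18 from B
Take 21 from A
Take 25 from B
Take 45 from A
Take 47 from A

Merged: [9, 18, 21, 25, 45, 47, 67, 68]


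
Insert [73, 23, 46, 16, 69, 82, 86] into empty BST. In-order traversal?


Insert 73: root
Insert 23: L from 73
Insert 46: L from 73 -> R from 23
Insert 16: L from 73 -> L from 23
Insert 69: L from 73 -> R from 23 -> R from 46
Insert 82: R from 73
Insert 86: R from 73 -> R from 82

In-order: [16, 23, 46, 69, 73, 82, 86]


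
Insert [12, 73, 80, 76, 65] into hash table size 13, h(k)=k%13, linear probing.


Insert 12: h=12 -> slot 12
Insert 73: h=8 -> slot 8
Insert 80: h=2 -> slot 2
Insert 76: h=11 -> slot 11
Insert 65: h=0 -> slot 0

Table: [65, None, 80, None, None, None, None, None, 73, None, None, 76, 12]


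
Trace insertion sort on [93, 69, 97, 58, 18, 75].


Initial: [93, 69, 97, 58, 18, 75]
Insert 69: [69, 93, 97, 58, 18, 75]
Insert 97: [69, 93, 97, 58, 18, 75]
Insert 58: [58, 69, 93, 97, 18, 75]
Insert 18: [18, 58, 69, 93, 97, 75]
Insert 75: [18, 58, 69, 75, 93, 97]

Sorted: [18, 58, 69, 75, 93, 97]


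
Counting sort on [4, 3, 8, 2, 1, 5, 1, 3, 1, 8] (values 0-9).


Input: [4, 3, 8, 2, 1, 5, 1, 3, 1, 8]
Counts: [0, 3, 1, 2, 1, 1, 0, 0, 2, 0]

Sorted: [1, 1, 1, 2, 3, 3, 4, 5, 8, 8]


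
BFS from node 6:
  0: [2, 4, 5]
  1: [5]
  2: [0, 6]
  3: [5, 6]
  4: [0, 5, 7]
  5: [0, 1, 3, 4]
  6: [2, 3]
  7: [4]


Visit 6, enqueue [2, 3]
Visit 2, enqueue [0]
Visit 3, enqueue [5]
Visit 0, enqueue [4]
Visit 5, enqueue [1]
Visit 4, enqueue [7]
Visit 1, enqueue []
Visit 7, enqueue []

BFS order: [6, 2, 3, 0, 5, 4, 1, 7]


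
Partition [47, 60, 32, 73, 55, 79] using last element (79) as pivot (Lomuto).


Pivot: 79
  47 <= 79: advance i (no swap)
  60 <= 79: advance i (no swap)
  32 <= 79: advance i (no swap)
  73 <= 79: advance i (no swap)
  55 <= 79: advance i (no swap)
Place pivot at 5: [47, 60, 32, 73, 55, 79]

Partitioned: [47, 60, 32, 73, 55, 79]


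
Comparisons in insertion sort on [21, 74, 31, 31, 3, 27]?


Algorithm: insertion sort
Input: [21, 74, 31, 31, 3, 27]
Sorted: [3, 21, 27, 31, 31, 74]

13


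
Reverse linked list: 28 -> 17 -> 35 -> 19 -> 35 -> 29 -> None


Step 1: curr=28, set curr.next=prev(None) | reversed so far: 28
Step 2: curr=17, set curr.next=prev(28) | reversed so far: 17 -> 28
Step 3: curr=35, set curr.next=prev(17) | reversed so far: 35 -> 17 -> 28
Step 4: curr=19, set curr.next=prev(35) | reversed so far: 19 -> 35 -> 17 -> 28
Step 5: curr=35, set curr.next=prev(19) | reversed so far: 35 -> 19 -> 35 -> 17 -> 28
Step 6: curr=29, set curr.next=prev(35) | reversed so far: 29 -> 35 -> 19 -> 35 -> 17 -> 28

29 -> 35 -> 19 -> 35 -> 17 -> 28 -> None


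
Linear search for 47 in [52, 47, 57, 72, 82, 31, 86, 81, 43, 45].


i=0: 52!=47
i=1: 47==47 found!

Found at 1, 2 comps


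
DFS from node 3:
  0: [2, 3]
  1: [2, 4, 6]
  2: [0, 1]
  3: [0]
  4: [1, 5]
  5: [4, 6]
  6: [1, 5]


Visit 3, push [0]
Visit 0, push [2]
Visit 2, push [1]
Visit 1, push [6, 4]
Visit 4, push [5]
Visit 5, push [6]
Visit 6, push []

DFS order: [3, 0, 2, 1, 4, 5, 6]


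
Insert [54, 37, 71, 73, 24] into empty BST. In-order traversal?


Insert 54: root
Insert 37: L from 54
Insert 71: R from 54
Insert 73: R from 54 -> R from 71
Insert 24: L from 54 -> L from 37

In-order: [24, 37, 54, 71, 73]


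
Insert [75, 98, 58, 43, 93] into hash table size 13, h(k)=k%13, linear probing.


Insert 75: h=10 -> slot 10
Insert 98: h=7 -> slot 7
Insert 58: h=6 -> slot 6
Insert 43: h=4 -> slot 4
Insert 93: h=2 -> slot 2

Table: [None, None, 93, None, 43, None, 58, 98, None, None, 75, None, None]


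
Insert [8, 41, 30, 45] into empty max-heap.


Insert 8: [8]
Insert 41: [41, 8]
Insert 30: [41, 8, 30]
Insert 45: [45, 41, 30, 8]

Final heap: [45, 41, 30, 8]


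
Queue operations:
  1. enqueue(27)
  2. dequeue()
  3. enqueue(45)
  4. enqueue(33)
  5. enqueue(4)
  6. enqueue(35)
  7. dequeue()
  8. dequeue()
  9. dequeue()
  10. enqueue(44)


enqueue(27) -> [27]
dequeue()->27, []
enqueue(45) -> [45]
enqueue(33) -> [45, 33]
enqueue(4) -> [45, 33, 4]
enqueue(35) -> [45, 33, 4, 35]
dequeue()->45, [33, 4, 35]
dequeue()->33, [4, 35]
dequeue()->4, [35]
enqueue(44) -> [35, 44]

Final queue: [35, 44]


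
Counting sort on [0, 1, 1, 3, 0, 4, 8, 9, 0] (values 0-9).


Input: [0, 1, 1, 3, 0, 4, 8, 9, 0]
Counts: [3, 2, 0, 1, 1, 0, 0, 0, 1, 1]

Sorted: [0, 0, 0, 1, 1, 3, 4, 8, 9]


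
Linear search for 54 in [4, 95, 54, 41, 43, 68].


i=0: 4!=54
i=1: 95!=54
i=2: 54==54 found!

Found at 2, 3 comps


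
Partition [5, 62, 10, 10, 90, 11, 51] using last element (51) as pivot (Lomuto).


Pivot: 51
  5 <= 51: advance i (no swap)
  10 <= 51: swap -> [5, 10, 62, 10, 90, 11, 51]
  10 <= 51: swap -> [5, 10, 10, 62, 90, 11, 51]
  11 <= 51: swap -> [5, 10, 10, 11, 90, 62, 51]
Place pivot at 4: [5, 10, 10, 11, 51, 62, 90]

Partitioned: [5, 10, 10, 11, 51, 62, 90]


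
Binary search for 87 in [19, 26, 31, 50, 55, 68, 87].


Step 1: lo=0, hi=6, mid=3, val=50
Step 2: lo=4, hi=6, mid=5, val=68
Step 3: lo=6, hi=6, mid=6, val=87

Found at index 6


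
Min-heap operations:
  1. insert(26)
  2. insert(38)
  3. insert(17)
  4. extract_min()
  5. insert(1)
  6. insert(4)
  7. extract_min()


insert(26) -> [26]
insert(38) -> [26, 38]
insert(17) -> [17, 38, 26]
extract_min()->17, [26, 38]
insert(1) -> [1, 38, 26]
insert(4) -> [1, 4, 26, 38]
extract_min()->1, [4, 38, 26]

Final heap: [4, 38, 26]


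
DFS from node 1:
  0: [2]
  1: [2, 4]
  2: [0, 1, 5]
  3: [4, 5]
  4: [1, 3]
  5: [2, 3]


Visit 1, push [4, 2]
Visit 2, push [5, 0]
Visit 0, push []
Visit 5, push [3]
Visit 3, push [4]
Visit 4, push []

DFS order: [1, 2, 0, 5, 3, 4]


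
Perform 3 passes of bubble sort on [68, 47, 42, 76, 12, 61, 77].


Initial: [68, 47, 42, 76, 12, 61, 77]
Pass 1: [47, 42, 68, 12, 61, 76, 77] (4 swaps)
Pass 2: [42, 47, 12, 61, 68, 76, 77] (3 swaps)
Pass 3: [42, 12, 47, 61, 68, 76, 77] (1 swaps)

After 3 passes: [42, 12, 47, 61, 68, 76, 77]


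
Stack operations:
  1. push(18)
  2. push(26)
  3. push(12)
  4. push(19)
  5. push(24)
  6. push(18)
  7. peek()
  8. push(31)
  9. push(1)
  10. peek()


push(18) -> [18]
push(26) -> [18, 26]
push(12) -> [18, 26, 12]
push(19) -> [18, 26, 12, 19]
push(24) -> [18, 26, 12, 19, 24]
push(18) -> [18, 26, 12, 19, 24, 18]
peek()->18
push(31) -> [18, 26, 12, 19, 24, 18, 31]
push(1) -> [18, 26, 12, 19, 24, 18, 31, 1]
peek()->1

Final stack: [18, 26, 12, 19, 24, 18, 31, 1]


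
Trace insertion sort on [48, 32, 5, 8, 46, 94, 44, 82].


Initial: [48, 32, 5, 8, 46, 94, 44, 82]
Insert 32: [32, 48, 5, 8, 46, 94, 44, 82]
Insert 5: [5, 32, 48, 8, 46, 94, 44, 82]
Insert 8: [5, 8, 32, 48, 46, 94, 44, 82]
Insert 46: [5, 8, 32, 46, 48, 94, 44, 82]
Insert 94: [5, 8, 32, 46, 48, 94, 44, 82]
Insert 44: [5, 8, 32, 44, 46, 48, 94, 82]
Insert 82: [5, 8, 32, 44, 46, 48, 82, 94]

Sorted: [5, 8, 32, 44, 46, 48, 82, 94]


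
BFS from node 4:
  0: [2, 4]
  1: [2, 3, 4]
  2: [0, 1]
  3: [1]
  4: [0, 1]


Visit 4, enqueue [0, 1]
Visit 0, enqueue [2]
Visit 1, enqueue [3]
Visit 2, enqueue []
Visit 3, enqueue []

BFS order: [4, 0, 1, 2, 3]


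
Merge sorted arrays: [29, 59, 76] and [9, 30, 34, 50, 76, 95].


Take 9 from B
Take 29 from A
Take 30 from B
Take 34 from B
Take 50 from B
Take 59 from A
Take 76 from A

Merged: [9, 29, 30, 34, 50, 59, 76, 76, 95]


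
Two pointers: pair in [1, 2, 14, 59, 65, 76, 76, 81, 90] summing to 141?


lo=0(1)+hi=8(90)=91
lo=1(2)+hi=8(90)=92
lo=2(14)+hi=8(90)=104
lo=3(59)+hi=8(90)=149
lo=3(59)+hi=7(81)=140
lo=4(65)+hi=7(81)=146
lo=4(65)+hi=6(76)=141

Yes: 65+76=141


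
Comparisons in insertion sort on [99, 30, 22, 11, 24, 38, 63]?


Algorithm: insertion sort
Input: [99, 30, 22, 11, 24, 38, 63]
Sorted: [11, 22, 24, 30, 38, 63, 99]

13


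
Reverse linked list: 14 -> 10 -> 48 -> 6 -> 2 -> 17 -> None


Step 1: curr=14, set curr.next=prev(None) | reversed so far: 14
Step 2: curr=10, set curr.next=prev(14) | reversed so far: 10 -> 14
Step 3: curr=48, set curr.next=prev(10) | reversed so far: 48 -> 10 -> 14
Step 4: curr=6, set curr.next=prev(48) | reversed so far: 6 -> 48 -> 10 -> 14
Step 5: curr=2, set curr.next=prev(6) | reversed so far: 2 -> 6 -> 48 -> 10 -> 14
Step 6: curr=17, set curr.next=prev(2) | reversed so far: 17 -> 2 -> 6 -> 48 -> 10 -> 14

17 -> 2 -> 6 -> 48 -> 10 -> 14 -> None


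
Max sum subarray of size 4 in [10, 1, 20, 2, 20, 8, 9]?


[0:4]: 33
[1:5]: 43
[2:6]: 50
[3:7]: 39

Max: 50 at [2:6]


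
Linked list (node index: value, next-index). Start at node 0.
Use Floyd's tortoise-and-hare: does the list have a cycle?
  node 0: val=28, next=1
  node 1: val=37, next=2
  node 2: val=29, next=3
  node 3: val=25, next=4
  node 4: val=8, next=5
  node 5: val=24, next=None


Floyd's tortoise (slow, +1) and hare (fast, +2):
  init: slow=0, fast=0
  step 1: slow=1, fast=2
  step 2: slow=2, fast=4
  step 3: fast 4->5->None, no cycle

Cycle: no


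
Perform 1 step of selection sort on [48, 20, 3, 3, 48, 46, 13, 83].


Initial: [48, 20, 3, 3, 48, 46, 13, 83]
Step 1: min=3 at 2
  Swap: [3, 20, 48, 3, 48, 46, 13, 83]

After 1 step: [3, 20, 48, 3, 48, 46, 13, 83]


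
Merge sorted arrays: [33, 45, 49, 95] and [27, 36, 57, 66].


Take 27 from B
Take 33 from A
Take 36 from B
Take 45 from A
Take 49 from A
Take 57 from B
Take 66 from B

Merged: [27, 33, 36, 45, 49, 57, 66, 95]


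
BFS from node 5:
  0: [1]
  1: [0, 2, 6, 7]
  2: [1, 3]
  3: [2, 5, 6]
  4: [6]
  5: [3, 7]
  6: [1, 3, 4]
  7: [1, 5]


Visit 5, enqueue [3, 7]
Visit 3, enqueue [2, 6]
Visit 7, enqueue [1]
Visit 2, enqueue []
Visit 6, enqueue [4]
Visit 1, enqueue [0]
Visit 4, enqueue []
Visit 0, enqueue []

BFS order: [5, 3, 7, 2, 6, 1, 4, 0]


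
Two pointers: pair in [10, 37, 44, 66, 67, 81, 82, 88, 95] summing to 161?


lo=0(10)+hi=8(95)=105
lo=1(37)+hi=8(95)=132
lo=2(44)+hi=8(95)=139
lo=3(66)+hi=8(95)=161

Yes: 66+95=161


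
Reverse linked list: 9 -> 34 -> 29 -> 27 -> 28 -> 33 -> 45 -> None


Step 1: curr=9, set curr.next=prev(None) | reversed so far: 9
Step 2: curr=34, set curr.next=prev(9) | reversed so far: 34 -> 9
Step 3: curr=29, set curr.next=prev(34) | reversed so far: 29 -> 34 -> 9
Step 4: curr=27, set curr.next=prev(29) | reversed so far: 27 -> 29 -> 34 -> 9
Step 5: curr=28, set curr.next=prev(27) | reversed so far: 28 -> 27 -> 29 -> 34 -> 9
Step 6: curr=33, set curr.next=prev(28) | reversed so far: 33 -> 28 -> 27 -> 29 -> 34 -> 9
Step 7: curr=45, set curr.next=prev(33) | reversed so far: 45 -> 33 -> 28 -> 27 -> 29 -> 34 -> 9

45 -> 33 -> 28 -> 27 -> 29 -> 34 -> 9 -> None


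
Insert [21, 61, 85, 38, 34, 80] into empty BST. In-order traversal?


Insert 21: root
Insert 61: R from 21
Insert 85: R from 21 -> R from 61
Insert 38: R from 21 -> L from 61
Insert 34: R from 21 -> L from 61 -> L from 38
Insert 80: R from 21 -> R from 61 -> L from 85

In-order: [21, 34, 38, 61, 80, 85]


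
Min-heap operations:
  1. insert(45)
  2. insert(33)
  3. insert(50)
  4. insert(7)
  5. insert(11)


insert(45) -> [45]
insert(33) -> [33, 45]
insert(50) -> [33, 45, 50]
insert(7) -> [7, 33, 50, 45]
insert(11) -> [7, 11, 50, 45, 33]

Final heap: [7, 11, 50, 45, 33]


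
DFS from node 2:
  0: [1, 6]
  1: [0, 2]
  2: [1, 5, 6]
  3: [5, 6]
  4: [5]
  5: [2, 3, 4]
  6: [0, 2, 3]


Visit 2, push [6, 5, 1]
Visit 1, push [0]
Visit 0, push [6]
Visit 6, push [3]
Visit 3, push [5]
Visit 5, push [4]
Visit 4, push []

DFS order: [2, 1, 0, 6, 3, 5, 4]


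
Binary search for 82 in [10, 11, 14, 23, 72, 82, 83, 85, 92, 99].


Step 1: lo=0, hi=9, mid=4, val=72
Step 2: lo=5, hi=9, mid=7, val=85
Step 3: lo=5, hi=6, mid=5, val=82

Found at index 5


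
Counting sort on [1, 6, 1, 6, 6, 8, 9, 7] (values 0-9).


Input: [1, 6, 1, 6, 6, 8, 9, 7]
Counts: [0, 2, 0, 0, 0, 0, 3, 1, 1, 1]

Sorted: [1, 1, 6, 6, 6, 7, 8, 9]


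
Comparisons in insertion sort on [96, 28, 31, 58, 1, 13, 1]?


Algorithm: insertion sort
Input: [96, 28, 31, 58, 1, 13, 1]
Sorted: [1, 1, 13, 28, 31, 58, 96]

20


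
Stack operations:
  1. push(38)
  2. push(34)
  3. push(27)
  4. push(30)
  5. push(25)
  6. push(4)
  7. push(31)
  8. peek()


push(38) -> [38]
push(34) -> [38, 34]
push(27) -> [38, 34, 27]
push(30) -> [38, 34, 27, 30]
push(25) -> [38, 34, 27, 30, 25]
push(4) -> [38, 34, 27, 30, 25, 4]
push(31) -> [38, 34, 27, 30, 25, 4, 31]
peek()->31

Final stack: [38, 34, 27, 30, 25, 4, 31]


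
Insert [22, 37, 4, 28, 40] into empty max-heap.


Insert 22: [22]
Insert 37: [37, 22]
Insert 4: [37, 22, 4]
Insert 28: [37, 28, 4, 22]
Insert 40: [40, 37, 4, 22, 28]

Final heap: [40, 37, 4, 22, 28]


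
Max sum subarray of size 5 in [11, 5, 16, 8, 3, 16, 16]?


[0:5]: 43
[1:6]: 48
[2:7]: 59

Max: 59 at [2:7]


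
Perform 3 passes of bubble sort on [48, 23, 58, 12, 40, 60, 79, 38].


Initial: [48, 23, 58, 12, 40, 60, 79, 38]
Pass 1: [23, 48, 12, 40, 58, 60, 38, 79] (4 swaps)
Pass 2: [23, 12, 40, 48, 58, 38, 60, 79] (3 swaps)
Pass 3: [12, 23, 40, 48, 38, 58, 60, 79] (2 swaps)

After 3 passes: [12, 23, 40, 48, 38, 58, 60, 79]


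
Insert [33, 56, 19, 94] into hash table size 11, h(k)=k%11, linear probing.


Insert 33: h=0 -> slot 0
Insert 56: h=1 -> slot 1
Insert 19: h=8 -> slot 8
Insert 94: h=6 -> slot 6

Table: [33, 56, None, None, None, None, 94, None, 19, None, None]


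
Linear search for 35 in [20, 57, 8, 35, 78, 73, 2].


i=0: 20!=35
i=1: 57!=35
i=2: 8!=35
i=3: 35==35 found!

Found at 3, 4 comps


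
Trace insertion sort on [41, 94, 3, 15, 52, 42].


Initial: [41, 94, 3, 15, 52, 42]
Insert 94: [41, 94, 3, 15, 52, 42]
Insert 3: [3, 41, 94, 15, 52, 42]
Insert 15: [3, 15, 41, 94, 52, 42]
Insert 52: [3, 15, 41, 52, 94, 42]
Insert 42: [3, 15, 41, 42, 52, 94]

Sorted: [3, 15, 41, 42, 52, 94]


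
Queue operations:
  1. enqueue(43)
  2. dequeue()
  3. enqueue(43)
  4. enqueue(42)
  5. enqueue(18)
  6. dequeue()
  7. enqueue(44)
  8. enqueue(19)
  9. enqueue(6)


enqueue(43) -> [43]
dequeue()->43, []
enqueue(43) -> [43]
enqueue(42) -> [43, 42]
enqueue(18) -> [43, 42, 18]
dequeue()->43, [42, 18]
enqueue(44) -> [42, 18, 44]
enqueue(19) -> [42, 18, 44, 19]
enqueue(6) -> [42, 18, 44, 19, 6]

Final queue: [42, 18, 44, 19, 6]


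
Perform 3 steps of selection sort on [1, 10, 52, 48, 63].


Initial: [1, 10, 52, 48, 63]
Step 1: min=1 at 0
  Swap: [1, 10, 52, 48, 63]
Step 2: min=10 at 1
  Swap: [1, 10, 52, 48, 63]
Step 3: min=48 at 3
  Swap: [1, 10, 48, 52, 63]

After 3 steps: [1, 10, 48, 52, 63]


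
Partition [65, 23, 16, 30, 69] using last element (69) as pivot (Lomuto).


Pivot: 69
  65 <= 69: advance i (no swap)
  23 <= 69: advance i (no swap)
  16 <= 69: advance i (no swap)
  30 <= 69: advance i (no swap)
Place pivot at 4: [65, 23, 16, 30, 69]

Partitioned: [65, 23, 16, 30, 69]


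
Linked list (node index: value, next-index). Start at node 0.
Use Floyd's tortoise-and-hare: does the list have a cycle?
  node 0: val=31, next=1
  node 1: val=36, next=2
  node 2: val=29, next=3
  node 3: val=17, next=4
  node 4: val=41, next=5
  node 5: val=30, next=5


Floyd's tortoise (slow, +1) and hare (fast, +2):
  init: slow=0, fast=0
  step 1: slow=1, fast=2
  step 2: slow=2, fast=4
  step 3: slow=3, fast=5
  step 4: slow=4, fast=5
  step 5: slow=5, fast=5
  slow == fast at node 5: cycle detected

Cycle: yes


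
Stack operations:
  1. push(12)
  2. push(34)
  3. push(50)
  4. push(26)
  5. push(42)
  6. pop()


push(12) -> [12]
push(34) -> [12, 34]
push(50) -> [12, 34, 50]
push(26) -> [12, 34, 50, 26]
push(42) -> [12, 34, 50, 26, 42]
pop()->42, [12, 34, 50, 26]

Final stack: [12, 34, 50, 26]


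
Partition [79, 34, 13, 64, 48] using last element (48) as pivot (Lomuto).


Pivot: 48
  34 <= 48: swap -> [34, 79, 13, 64, 48]
  13 <= 48: swap -> [34, 13, 79, 64, 48]
Place pivot at 2: [34, 13, 48, 64, 79]

Partitioned: [34, 13, 48, 64, 79]


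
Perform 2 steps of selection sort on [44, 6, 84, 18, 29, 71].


Initial: [44, 6, 84, 18, 29, 71]
Step 1: min=6 at 1
  Swap: [6, 44, 84, 18, 29, 71]
Step 2: min=18 at 3
  Swap: [6, 18, 84, 44, 29, 71]

After 2 steps: [6, 18, 84, 44, 29, 71]


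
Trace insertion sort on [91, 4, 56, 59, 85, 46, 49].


Initial: [91, 4, 56, 59, 85, 46, 49]
Insert 4: [4, 91, 56, 59, 85, 46, 49]
Insert 56: [4, 56, 91, 59, 85, 46, 49]
Insert 59: [4, 56, 59, 91, 85, 46, 49]
Insert 85: [4, 56, 59, 85, 91, 46, 49]
Insert 46: [4, 46, 56, 59, 85, 91, 49]
Insert 49: [4, 46, 49, 56, 59, 85, 91]

Sorted: [4, 46, 49, 56, 59, 85, 91]


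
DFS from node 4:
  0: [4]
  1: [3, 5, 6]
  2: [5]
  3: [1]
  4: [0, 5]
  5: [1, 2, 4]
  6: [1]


Visit 4, push [5, 0]
Visit 0, push []
Visit 5, push [2, 1]
Visit 1, push [6, 3]
Visit 3, push []
Visit 6, push []
Visit 2, push []

DFS order: [4, 0, 5, 1, 3, 6, 2]


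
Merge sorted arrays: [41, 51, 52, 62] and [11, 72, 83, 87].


Take 11 from B
Take 41 from A
Take 51 from A
Take 52 from A
Take 62 from A

Merged: [11, 41, 51, 52, 62, 72, 83, 87]


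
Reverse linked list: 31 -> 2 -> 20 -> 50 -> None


Step 1: curr=31, set curr.next=prev(None) | reversed so far: 31
Step 2: curr=2, set curr.next=prev(31) | reversed so far: 2 -> 31
Step 3: curr=20, set curr.next=prev(2) | reversed so far: 20 -> 2 -> 31
Step 4: curr=50, set curr.next=prev(20) | reversed so far: 50 -> 20 -> 2 -> 31

50 -> 20 -> 2 -> 31 -> None


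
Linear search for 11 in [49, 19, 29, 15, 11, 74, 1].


i=0: 49!=11
i=1: 19!=11
i=2: 29!=11
i=3: 15!=11
i=4: 11==11 found!

Found at 4, 5 comps


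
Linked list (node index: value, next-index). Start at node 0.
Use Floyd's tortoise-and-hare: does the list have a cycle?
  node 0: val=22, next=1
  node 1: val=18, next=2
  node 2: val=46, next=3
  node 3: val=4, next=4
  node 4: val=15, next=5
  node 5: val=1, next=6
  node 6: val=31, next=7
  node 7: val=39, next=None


Floyd's tortoise (slow, +1) and hare (fast, +2):
  init: slow=0, fast=0
  step 1: slow=1, fast=2
  step 2: slow=2, fast=4
  step 3: slow=3, fast=6
  step 4: fast 6->7->None, no cycle

Cycle: no


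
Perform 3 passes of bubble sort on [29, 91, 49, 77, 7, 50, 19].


Initial: [29, 91, 49, 77, 7, 50, 19]
Pass 1: [29, 49, 77, 7, 50, 19, 91] (5 swaps)
Pass 2: [29, 49, 7, 50, 19, 77, 91] (3 swaps)
Pass 3: [29, 7, 49, 19, 50, 77, 91] (2 swaps)

After 3 passes: [29, 7, 49, 19, 50, 77, 91]


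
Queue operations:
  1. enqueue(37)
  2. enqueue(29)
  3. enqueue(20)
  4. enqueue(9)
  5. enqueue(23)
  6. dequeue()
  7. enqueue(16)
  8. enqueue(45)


enqueue(37) -> [37]
enqueue(29) -> [37, 29]
enqueue(20) -> [37, 29, 20]
enqueue(9) -> [37, 29, 20, 9]
enqueue(23) -> [37, 29, 20, 9, 23]
dequeue()->37, [29, 20, 9, 23]
enqueue(16) -> [29, 20, 9, 23, 16]
enqueue(45) -> [29, 20, 9, 23, 16, 45]

Final queue: [29, 20, 9, 23, 16, 45]


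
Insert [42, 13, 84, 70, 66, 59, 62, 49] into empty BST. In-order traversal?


Insert 42: root
Insert 13: L from 42
Insert 84: R from 42
Insert 70: R from 42 -> L from 84
Insert 66: R from 42 -> L from 84 -> L from 70
Insert 59: R from 42 -> L from 84 -> L from 70 -> L from 66
Insert 62: R from 42 -> L from 84 -> L from 70 -> L from 66 -> R from 59
Insert 49: R from 42 -> L from 84 -> L from 70 -> L from 66 -> L from 59

In-order: [13, 42, 49, 59, 62, 66, 70, 84]


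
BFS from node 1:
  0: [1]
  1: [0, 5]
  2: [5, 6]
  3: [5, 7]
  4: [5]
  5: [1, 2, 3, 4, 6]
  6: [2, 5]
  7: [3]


Visit 1, enqueue [0, 5]
Visit 0, enqueue []
Visit 5, enqueue [2, 3, 4, 6]
Visit 2, enqueue []
Visit 3, enqueue [7]
Visit 4, enqueue []
Visit 6, enqueue []
Visit 7, enqueue []

BFS order: [1, 0, 5, 2, 3, 4, 6, 7]


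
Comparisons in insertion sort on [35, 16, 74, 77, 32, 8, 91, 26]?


Algorithm: insertion sort
Input: [35, 16, 74, 77, 32, 8, 91, 26]
Sorted: [8, 16, 26, 32, 35, 74, 77, 91]

19


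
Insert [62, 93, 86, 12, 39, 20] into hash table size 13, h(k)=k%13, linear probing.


Insert 62: h=10 -> slot 10
Insert 93: h=2 -> slot 2
Insert 86: h=8 -> slot 8
Insert 12: h=12 -> slot 12
Insert 39: h=0 -> slot 0
Insert 20: h=7 -> slot 7

Table: [39, None, 93, None, None, None, None, 20, 86, None, 62, None, 12]


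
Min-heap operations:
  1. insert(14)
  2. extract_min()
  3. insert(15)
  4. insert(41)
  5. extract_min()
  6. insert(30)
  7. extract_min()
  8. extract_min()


insert(14) -> [14]
extract_min()->14, []
insert(15) -> [15]
insert(41) -> [15, 41]
extract_min()->15, [41]
insert(30) -> [30, 41]
extract_min()->30, [41]
extract_min()->41, []

Final heap: []


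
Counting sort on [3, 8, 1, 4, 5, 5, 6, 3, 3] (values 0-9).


Input: [3, 8, 1, 4, 5, 5, 6, 3, 3]
Counts: [0, 1, 0, 3, 1, 2, 1, 0, 1, 0]

Sorted: [1, 3, 3, 3, 4, 5, 5, 6, 8]


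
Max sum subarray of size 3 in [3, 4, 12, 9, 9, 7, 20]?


[0:3]: 19
[1:4]: 25
[2:5]: 30
[3:6]: 25
[4:7]: 36

Max: 36 at [4:7]


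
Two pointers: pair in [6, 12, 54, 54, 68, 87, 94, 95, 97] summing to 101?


lo=0(6)+hi=8(97)=103
lo=0(6)+hi=7(95)=101

Yes: 6+95=101


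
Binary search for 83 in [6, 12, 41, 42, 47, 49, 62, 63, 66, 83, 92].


Step 1: lo=0, hi=10, mid=5, val=49
Step 2: lo=6, hi=10, mid=8, val=66
Step 3: lo=9, hi=10, mid=9, val=83

Found at index 9


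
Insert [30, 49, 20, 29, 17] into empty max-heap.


Insert 30: [30]
Insert 49: [49, 30]
Insert 20: [49, 30, 20]
Insert 29: [49, 30, 20, 29]
Insert 17: [49, 30, 20, 29, 17]

Final heap: [49, 30, 20, 29, 17]


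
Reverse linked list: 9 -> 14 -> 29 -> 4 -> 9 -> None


Step 1: curr=9, set curr.next=prev(None) | reversed so far: 9
Step 2: curr=14, set curr.next=prev(9) | reversed so far: 14 -> 9
Step 3: curr=29, set curr.next=prev(14) | reversed so far: 29 -> 14 -> 9
Step 4: curr=4, set curr.next=prev(29) | reversed so far: 4 -> 29 -> 14 -> 9
Step 5: curr=9, set curr.next=prev(4) | reversed so far: 9 -> 4 -> 29 -> 14 -> 9

9 -> 4 -> 29 -> 14 -> 9 -> None


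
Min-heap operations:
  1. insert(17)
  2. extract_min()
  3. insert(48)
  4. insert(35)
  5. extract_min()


insert(17) -> [17]
extract_min()->17, []
insert(48) -> [48]
insert(35) -> [35, 48]
extract_min()->35, [48]

Final heap: [48]


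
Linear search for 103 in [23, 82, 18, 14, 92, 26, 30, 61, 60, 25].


i=0: 23!=103
i=1: 82!=103
i=2: 18!=103
i=3: 14!=103
i=4: 92!=103
i=5: 26!=103
i=6: 30!=103
i=7: 61!=103
i=8: 60!=103
i=9: 25!=103

Not found, 10 comps


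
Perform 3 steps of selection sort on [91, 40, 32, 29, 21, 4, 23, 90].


Initial: [91, 40, 32, 29, 21, 4, 23, 90]
Step 1: min=4 at 5
  Swap: [4, 40, 32, 29, 21, 91, 23, 90]
Step 2: min=21 at 4
  Swap: [4, 21, 32, 29, 40, 91, 23, 90]
Step 3: min=23 at 6
  Swap: [4, 21, 23, 29, 40, 91, 32, 90]

After 3 steps: [4, 21, 23, 29, 40, 91, 32, 90]


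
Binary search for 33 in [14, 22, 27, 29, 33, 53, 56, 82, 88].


Step 1: lo=0, hi=8, mid=4, val=33

Found at index 4


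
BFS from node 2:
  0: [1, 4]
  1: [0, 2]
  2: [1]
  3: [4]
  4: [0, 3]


Visit 2, enqueue [1]
Visit 1, enqueue [0]
Visit 0, enqueue [4]
Visit 4, enqueue [3]
Visit 3, enqueue []

BFS order: [2, 1, 0, 4, 3]


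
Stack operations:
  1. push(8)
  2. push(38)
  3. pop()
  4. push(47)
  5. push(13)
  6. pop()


push(8) -> [8]
push(38) -> [8, 38]
pop()->38, [8]
push(47) -> [8, 47]
push(13) -> [8, 47, 13]
pop()->13, [8, 47]

Final stack: [8, 47]


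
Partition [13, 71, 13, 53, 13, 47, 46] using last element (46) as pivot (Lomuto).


Pivot: 46
  13 <= 46: advance i (no swap)
  13 <= 46: swap -> [13, 13, 71, 53, 13, 47, 46]
  13 <= 46: swap -> [13, 13, 13, 53, 71, 47, 46]
Place pivot at 3: [13, 13, 13, 46, 71, 47, 53]

Partitioned: [13, 13, 13, 46, 71, 47, 53]


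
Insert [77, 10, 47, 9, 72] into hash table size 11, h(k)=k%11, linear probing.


Insert 77: h=0 -> slot 0
Insert 10: h=10 -> slot 10
Insert 47: h=3 -> slot 3
Insert 9: h=9 -> slot 9
Insert 72: h=6 -> slot 6

Table: [77, None, None, 47, None, None, 72, None, None, 9, 10]


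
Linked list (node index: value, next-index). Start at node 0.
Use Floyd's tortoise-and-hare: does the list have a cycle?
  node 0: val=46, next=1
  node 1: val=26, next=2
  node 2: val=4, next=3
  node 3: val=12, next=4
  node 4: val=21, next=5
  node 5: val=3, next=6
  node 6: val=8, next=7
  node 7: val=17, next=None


Floyd's tortoise (slow, +1) and hare (fast, +2):
  init: slow=0, fast=0
  step 1: slow=1, fast=2
  step 2: slow=2, fast=4
  step 3: slow=3, fast=6
  step 4: fast 6->7->None, no cycle

Cycle: no


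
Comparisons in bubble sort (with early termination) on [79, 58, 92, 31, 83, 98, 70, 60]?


Algorithm: bubble sort (with early termination)
Input: [79, 58, 92, 31, 83, 98, 70, 60]
Sorted: [31, 58, 60, 70, 79, 83, 92, 98]

27


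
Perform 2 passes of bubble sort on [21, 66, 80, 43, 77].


Initial: [21, 66, 80, 43, 77]
Pass 1: [21, 66, 43, 77, 80] (2 swaps)
Pass 2: [21, 43, 66, 77, 80] (1 swaps)

After 2 passes: [21, 43, 66, 77, 80]


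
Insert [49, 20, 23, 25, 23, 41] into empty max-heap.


Insert 49: [49]
Insert 20: [49, 20]
Insert 23: [49, 20, 23]
Insert 25: [49, 25, 23, 20]
Insert 23: [49, 25, 23, 20, 23]
Insert 41: [49, 25, 41, 20, 23, 23]

Final heap: [49, 25, 41, 20, 23, 23]


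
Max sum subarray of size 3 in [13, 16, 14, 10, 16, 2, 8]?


[0:3]: 43
[1:4]: 40
[2:5]: 40
[3:6]: 28
[4:7]: 26

Max: 43 at [0:3]


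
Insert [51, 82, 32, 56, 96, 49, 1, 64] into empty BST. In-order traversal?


Insert 51: root
Insert 82: R from 51
Insert 32: L from 51
Insert 56: R from 51 -> L from 82
Insert 96: R from 51 -> R from 82
Insert 49: L from 51 -> R from 32
Insert 1: L from 51 -> L from 32
Insert 64: R from 51 -> L from 82 -> R from 56

In-order: [1, 32, 49, 51, 56, 64, 82, 96]


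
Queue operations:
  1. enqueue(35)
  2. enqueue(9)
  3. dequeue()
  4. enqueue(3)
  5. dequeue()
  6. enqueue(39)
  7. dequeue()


enqueue(35) -> [35]
enqueue(9) -> [35, 9]
dequeue()->35, [9]
enqueue(3) -> [9, 3]
dequeue()->9, [3]
enqueue(39) -> [3, 39]
dequeue()->3, [39]

Final queue: [39]


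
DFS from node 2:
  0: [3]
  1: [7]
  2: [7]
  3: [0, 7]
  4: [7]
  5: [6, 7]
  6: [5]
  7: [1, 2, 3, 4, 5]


Visit 2, push [7]
Visit 7, push [5, 4, 3, 1]
Visit 1, push []
Visit 3, push [0]
Visit 0, push []
Visit 4, push []
Visit 5, push [6]
Visit 6, push []

DFS order: [2, 7, 1, 3, 0, 4, 5, 6]


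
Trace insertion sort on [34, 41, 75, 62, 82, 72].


Initial: [34, 41, 75, 62, 82, 72]
Insert 41: [34, 41, 75, 62, 82, 72]
Insert 75: [34, 41, 75, 62, 82, 72]
Insert 62: [34, 41, 62, 75, 82, 72]
Insert 82: [34, 41, 62, 75, 82, 72]
Insert 72: [34, 41, 62, 72, 75, 82]

Sorted: [34, 41, 62, 72, 75, 82]


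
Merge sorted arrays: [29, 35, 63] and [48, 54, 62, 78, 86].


Take 29 from A
Take 35 from A
Take 48 from B
Take 54 from B
Take 62 from B
Take 63 from A

Merged: [29, 35, 48, 54, 62, 63, 78, 86]


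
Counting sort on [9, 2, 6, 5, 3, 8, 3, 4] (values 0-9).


Input: [9, 2, 6, 5, 3, 8, 3, 4]
Counts: [0, 0, 1, 2, 1, 1, 1, 0, 1, 1]

Sorted: [2, 3, 3, 4, 5, 6, 8, 9]


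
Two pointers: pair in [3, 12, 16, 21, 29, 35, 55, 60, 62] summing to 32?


lo=0(3)+hi=8(62)=65
lo=0(3)+hi=7(60)=63
lo=0(3)+hi=6(55)=58
lo=0(3)+hi=5(35)=38
lo=0(3)+hi=4(29)=32

Yes: 3+29=32


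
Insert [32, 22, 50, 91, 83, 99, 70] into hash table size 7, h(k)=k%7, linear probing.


Insert 32: h=4 -> slot 4
Insert 22: h=1 -> slot 1
Insert 50: h=1, 1 probes -> slot 2
Insert 91: h=0 -> slot 0
Insert 83: h=6 -> slot 6
Insert 99: h=1, 2 probes -> slot 3
Insert 70: h=0, 5 probes -> slot 5

Table: [91, 22, 50, 99, 32, 70, 83]


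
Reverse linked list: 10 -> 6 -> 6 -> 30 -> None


Step 1: curr=10, set curr.next=prev(None) | reversed so far: 10
Step 2: curr=6, set curr.next=prev(10) | reversed so far: 6 -> 10
Step 3: curr=6, set curr.next=prev(6) | reversed so far: 6 -> 6 -> 10
Step 4: curr=30, set curr.next=prev(6) | reversed so far: 30 -> 6 -> 6 -> 10

30 -> 6 -> 6 -> 10 -> None


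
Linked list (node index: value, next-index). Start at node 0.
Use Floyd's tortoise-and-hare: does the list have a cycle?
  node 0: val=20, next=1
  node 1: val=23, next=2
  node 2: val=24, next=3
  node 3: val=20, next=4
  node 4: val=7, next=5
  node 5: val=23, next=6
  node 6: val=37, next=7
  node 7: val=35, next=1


Floyd's tortoise (slow, +1) and hare (fast, +2):
  init: slow=0, fast=0
  step 1: slow=1, fast=2
  step 2: slow=2, fast=4
  step 3: slow=3, fast=6
  step 4: slow=4, fast=1
  step 5: slow=5, fast=3
  step 6: slow=6, fast=5
  step 7: slow=7, fast=7
  slow == fast at node 7: cycle detected

Cycle: yes


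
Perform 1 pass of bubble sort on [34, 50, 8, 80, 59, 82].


Initial: [34, 50, 8, 80, 59, 82]
Pass 1: [34, 8, 50, 59, 80, 82] (2 swaps)

After 1 pass: [34, 8, 50, 59, 80, 82]


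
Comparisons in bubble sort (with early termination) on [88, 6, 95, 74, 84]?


Algorithm: bubble sort (with early termination)
Input: [88, 6, 95, 74, 84]
Sorted: [6, 74, 84, 88, 95]

9


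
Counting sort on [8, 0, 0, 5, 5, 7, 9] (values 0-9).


Input: [8, 0, 0, 5, 5, 7, 9]
Counts: [2, 0, 0, 0, 0, 2, 0, 1, 1, 1]

Sorted: [0, 0, 5, 5, 7, 8, 9]


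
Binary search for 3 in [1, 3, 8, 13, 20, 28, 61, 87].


Step 1: lo=0, hi=7, mid=3, val=13
Step 2: lo=0, hi=2, mid=1, val=3

Found at index 1


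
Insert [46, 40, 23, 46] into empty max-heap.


Insert 46: [46]
Insert 40: [46, 40]
Insert 23: [46, 40, 23]
Insert 46: [46, 46, 23, 40]

Final heap: [46, 46, 23, 40]


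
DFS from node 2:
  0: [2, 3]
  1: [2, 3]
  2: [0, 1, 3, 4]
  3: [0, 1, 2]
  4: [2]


Visit 2, push [4, 3, 1, 0]
Visit 0, push [3]
Visit 3, push [1]
Visit 1, push []
Visit 4, push []

DFS order: [2, 0, 3, 1, 4]


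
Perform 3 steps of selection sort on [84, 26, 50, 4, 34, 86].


Initial: [84, 26, 50, 4, 34, 86]
Step 1: min=4 at 3
  Swap: [4, 26, 50, 84, 34, 86]
Step 2: min=26 at 1
  Swap: [4, 26, 50, 84, 34, 86]
Step 3: min=34 at 4
  Swap: [4, 26, 34, 84, 50, 86]

After 3 steps: [4, 26, 34, 84, 50, 86]


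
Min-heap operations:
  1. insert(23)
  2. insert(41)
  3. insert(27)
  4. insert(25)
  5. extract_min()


insert(23) -> [23]
insert(41) -> [23, 41]
insert(27) -> [23, 41, 27]
insert(25) -> [23, 25, 27, 41]
extract_min()->23, [25, 41, 27]

Final heap: [25, 41, 27]
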